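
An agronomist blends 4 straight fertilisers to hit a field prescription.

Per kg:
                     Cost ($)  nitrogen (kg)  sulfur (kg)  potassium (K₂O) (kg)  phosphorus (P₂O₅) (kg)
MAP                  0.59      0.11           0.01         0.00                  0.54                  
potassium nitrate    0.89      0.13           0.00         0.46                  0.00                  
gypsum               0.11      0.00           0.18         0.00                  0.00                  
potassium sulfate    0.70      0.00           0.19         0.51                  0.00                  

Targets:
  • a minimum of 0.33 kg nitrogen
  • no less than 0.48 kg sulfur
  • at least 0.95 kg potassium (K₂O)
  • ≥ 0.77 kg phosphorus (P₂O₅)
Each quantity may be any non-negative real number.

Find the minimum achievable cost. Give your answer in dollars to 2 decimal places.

$2.70

Let x1 = kg of MAP, x2 = kg of potassium nitrate, x3 = kg of gypsum, x4 = kg of potassium sulfate.
Minimise 0.59x1 + 0.89x2 + 0.11x3 + 0.7x4 s.t.:
  0.11x1 + 0.13x2 ≥ 0.33   (nitrogen)
  0.01x1 + 0.18x3 + 0.19x4 ≥ 0.48   (sulfur)
  0.46x2 + 0.51x4 ≥ 0.95   (potassium (K₂O))
  0.54x1 ≥ 0.77   (phosphorus (P₂O₅))
  x1, x2, x3, x4 ≥ 0.
The optimal mix uses every input. The nitrogen, sulfur, potassium (K₂O), phosphorus (P₂O₅) requirements are met with equality.
So MAP = 1.426 kg, potassium nitrate = 1.332 kg, gypsum = 1.889 kg, potassium sulfate = 0.6614 kg.
Objective = 0.59·1.426 + 0.89·1.332 + 0.11·1.889 + 0.7·0.6614 = 2.6976.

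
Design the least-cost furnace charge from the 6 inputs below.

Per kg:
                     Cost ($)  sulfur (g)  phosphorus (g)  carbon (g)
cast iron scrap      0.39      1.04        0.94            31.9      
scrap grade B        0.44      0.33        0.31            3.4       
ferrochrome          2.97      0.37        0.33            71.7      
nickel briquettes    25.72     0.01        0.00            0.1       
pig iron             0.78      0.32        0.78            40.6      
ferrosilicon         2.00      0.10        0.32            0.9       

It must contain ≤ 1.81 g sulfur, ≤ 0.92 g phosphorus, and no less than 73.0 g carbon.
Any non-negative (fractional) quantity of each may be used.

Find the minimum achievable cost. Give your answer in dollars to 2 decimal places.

Treat it as an LP. Let x1 = kg of cast iron scrap, x2 = kg of scrap grade B, x3 = kg of ferrochrome, x4 = kg of nickel briquettes, x5 = kg of pig iron, x6 = kg of ferrosilicon.
min 0.39x1 + 0.44x2 + 2.97x3 + 25.72x4 + 0.78x5 + 2x6 subject to:
  1.04x1 + 0.33x2 + 0.37x3 + 0.01x4 + 0.32x5 + 0.1x6 ≤ 1.81   (sulfur)
  0.94x1 + 0.31x2 + 0.33x3 + 0.78x5 + 0.32x6 ≤ 0.92   (phosphorus)
  31.9x1 + 3.4x2 + 71.7x3 + 0.1x4 + 40.6x5 + 0.9x6 ≥ 73   (carbon)
  x1, x2, x3, x4, x5, x6 ≥ 0.
The minimum-cost mix takes nothing from cast iron scrap, scrap grade B, nickel briquettes, ferrosilicon — only ferrochrome, pig iron. The phosphorus and carbon requirements are met with equality.
Optimal quantities: ferrochrome = 0.4606 kg, pig iron = 0.9846 kg.
Cost = 2.97·0.4606 + 0.78·0.9846 = 2.1360.

$2.14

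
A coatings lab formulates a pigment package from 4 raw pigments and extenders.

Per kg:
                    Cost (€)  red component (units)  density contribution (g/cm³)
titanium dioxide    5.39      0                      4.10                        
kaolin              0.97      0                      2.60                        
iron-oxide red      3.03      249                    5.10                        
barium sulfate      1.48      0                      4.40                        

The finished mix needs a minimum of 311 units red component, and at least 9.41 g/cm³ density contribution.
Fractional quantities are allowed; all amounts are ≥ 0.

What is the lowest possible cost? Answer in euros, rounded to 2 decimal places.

€4.81

This is a linear program. Let x1 = kg of titanium dioxide, x2 = kg of kaolin, x3 = kg of iron-oxide red, x4 = kg of barium sulfate.
Minimize 5.39x1 + 0.97x2 + 3.03x3 + 1.48x4 with:
  249x3 ≥ 311   (red component)
  4.1x1 + 2.6x2 + 5.1x3 + 4.4x4 ≥ 9.41   (density contribution)
  x1, x2, x3, x4 ≥ 0.
At the optimum only iron-oxide red, barium sulfate are positive (titanium dioxide, kaolin = 0). The red component and density contribution requirements are met with equality.
Optimal quantities: iron-oxide red = 1.249 kg, barium sulfate = 0.6909 kg.
Hence cost = 3.03·1.249 + 1.48·0.6909 = €4.8070.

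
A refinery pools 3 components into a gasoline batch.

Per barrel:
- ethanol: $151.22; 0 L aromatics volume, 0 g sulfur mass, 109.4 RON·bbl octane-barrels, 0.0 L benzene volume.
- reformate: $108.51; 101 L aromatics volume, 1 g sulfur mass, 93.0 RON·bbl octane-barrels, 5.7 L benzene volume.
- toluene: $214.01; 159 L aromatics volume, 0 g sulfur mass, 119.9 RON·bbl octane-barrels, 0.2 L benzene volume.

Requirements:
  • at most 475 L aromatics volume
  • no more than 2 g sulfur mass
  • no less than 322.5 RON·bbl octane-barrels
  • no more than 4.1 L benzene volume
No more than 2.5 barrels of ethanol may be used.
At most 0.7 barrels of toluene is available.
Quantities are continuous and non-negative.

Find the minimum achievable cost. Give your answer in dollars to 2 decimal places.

$431.37

Treat it as an LP. Let x1 = barrels of ethanol, x2 = barrels of reformate, x3 = barrels of toluene.
Minimise 151.22x1 + 108.51x2 + 214.01x3 with:
  101x2 + 159x3 ≤ 475   (aromatics volume)
  1x2 ≤ 2   (sulfur mass)
  109.4x1 + 93x2 + 119.9x3 ≥ 322.5   (octane-barrels)
  5.7x2 + 0.2x3 ≤ 4.1   (benzene volume)
  x1 ≤ 2.5
  x3 ≤ 0.7
  x1, x2, x3 ≥ 0.
The optimal basis is {ethanol, reformate}; toluene drops out. The octane-barrels and benzene volume requirements are met with equality.
That vertex is x1 = 2.33643, x2 = 0.719298.
Total cost: 151.22·2.33643 + 108.51·0.719298 = 431.3660.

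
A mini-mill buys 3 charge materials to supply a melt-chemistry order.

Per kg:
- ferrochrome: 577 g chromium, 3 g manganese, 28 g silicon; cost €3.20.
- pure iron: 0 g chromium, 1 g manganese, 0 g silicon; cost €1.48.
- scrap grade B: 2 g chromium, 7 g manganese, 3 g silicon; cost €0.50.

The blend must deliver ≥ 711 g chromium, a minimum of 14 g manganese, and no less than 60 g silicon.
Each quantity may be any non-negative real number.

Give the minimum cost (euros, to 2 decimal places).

€7.04

Treat it as an LP. Let x1 = kg of ferrochrome, x2 = kg of pure iron, x3 = kg of scrap grade B.
Minimize 3.2x1 + 1.48x2 + 0.5x3 s.t.:
  577x1 + 2x3 ≥ 711   (chromium)
  3x1 + 1x2 + 7x3 ≥ 14   (manganese)
  28x1 + 3x3 ≥ 60   (silicon)
  x1, x2, x3 ≥ 0.
The minimum-cost mix takes nothing from pure iron — only ferrochrome, scrap grade B. The manganese and silicon requirements are met with equality.
Solving gives x1 = 2.0214, x3 = 1.1337.
Objective = 3.2·2.0214 + 0.5·1.1337 = 7.0353.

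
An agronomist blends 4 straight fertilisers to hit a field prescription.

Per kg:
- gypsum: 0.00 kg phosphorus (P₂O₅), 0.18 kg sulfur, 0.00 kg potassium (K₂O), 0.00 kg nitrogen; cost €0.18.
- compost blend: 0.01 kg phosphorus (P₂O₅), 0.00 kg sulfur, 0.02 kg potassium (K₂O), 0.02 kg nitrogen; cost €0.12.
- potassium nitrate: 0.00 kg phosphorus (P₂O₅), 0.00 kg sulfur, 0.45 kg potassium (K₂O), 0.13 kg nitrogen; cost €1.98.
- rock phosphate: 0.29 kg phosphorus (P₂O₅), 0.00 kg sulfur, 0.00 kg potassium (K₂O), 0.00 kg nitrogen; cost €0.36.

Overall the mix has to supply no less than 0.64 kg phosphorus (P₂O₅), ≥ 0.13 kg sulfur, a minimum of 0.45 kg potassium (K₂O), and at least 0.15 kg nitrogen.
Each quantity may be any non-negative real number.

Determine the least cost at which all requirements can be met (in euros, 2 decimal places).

This is a linear program. Let x1 = kg of gypsum, x2 = kg of compost blend, x3 = kg of potassium nitrate, x4 = kg of rock phosphate.
Minimise 0.18x1 + 0.12x2 + 1.98x3 + 0.36x4 with:
  0.01x2 + 0.29x4 ≥ 0.64   (phosphorus (P₂O₅))
  0.18x1 ≥ 0.13   (sulfur)
  0.02x2 + 0.45x3 ≥ 0.45   (potassium (K₂O))
  0.02x2 + 0.13x3 ≥ 0.15   (nitrogen)
  x1, x2, x3, x4 ≥ 0.
All 4 inputs are positive at the optimum. There the phosphorus (P₂O₅), sulfur, potassium (K₂O), nitrogen constraints are tight.
That vertex is x1 = 0.7222, x2 = 1.406, x3 = 0.9375, x4 = 2.158.
Hence cost = 0.18·0.7222 + 0.12·1.406 + 1.98·0.9375 + 0.36·2.158 = €2.9318.

€2.93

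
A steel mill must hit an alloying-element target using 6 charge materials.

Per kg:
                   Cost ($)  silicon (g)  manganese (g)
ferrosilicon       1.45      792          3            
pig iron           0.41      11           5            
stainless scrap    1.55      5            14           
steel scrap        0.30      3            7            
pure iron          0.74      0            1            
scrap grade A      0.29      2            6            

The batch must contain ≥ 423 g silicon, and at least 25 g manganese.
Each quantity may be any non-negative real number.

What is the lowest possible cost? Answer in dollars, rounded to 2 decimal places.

Let x1 = kg of ferrosilicon, x2 = kg of pig iron, x3 = kg of stainless scrap, x4 = kg of steel scrap, x5 = kg of pure iron, x6 = kg of scrap grade A.
Minimize 1.45x1 + 0.41x2 + 1.55x3 + 0.3x4 + 0.74x5 + 0.29x6 subject to:
  792x1 + 11x2 + 5x3 + 3x4 + 2x6 ≥ 423   (silicon)
  3x1 + 5x2 + 14x3 + 7x4 + 1x5 + 6x6 ≥ 25   (manganese)
  x1, x2, x3, x4, x5, x6 ≥ 0.
The optimal basis is {ferrosilicon, steel scrap}; pig iron, stainless scrap, pure iron, scrap grade A drop out. The silicon and manganese requirements are met with equality.
So ferrosilicon = 0.5214 kg, steel scrap = 3.348 kg.
Total cost: 1.45·0.5214 + 0.3·3.348 = 1.7604.

$1.76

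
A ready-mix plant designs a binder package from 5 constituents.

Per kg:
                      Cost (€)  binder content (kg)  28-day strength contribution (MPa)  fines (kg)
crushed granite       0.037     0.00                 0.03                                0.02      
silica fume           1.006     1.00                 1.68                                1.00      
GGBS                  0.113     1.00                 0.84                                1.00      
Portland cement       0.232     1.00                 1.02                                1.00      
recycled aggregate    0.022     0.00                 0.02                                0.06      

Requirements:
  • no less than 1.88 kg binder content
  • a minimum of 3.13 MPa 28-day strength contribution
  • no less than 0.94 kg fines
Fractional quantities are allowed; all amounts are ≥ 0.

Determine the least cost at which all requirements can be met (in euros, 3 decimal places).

This is a linear program. Let x1 = kg of crushed granite, x2 = kg of silica fume, x3 = kg of GGBS, x4 = kg of Portland cement, x5 = kg of recycled aggregate.
min 0.037x1 + 1.006x2 + 0.113x3 + 0.232x4 + 0.022x5 s.t.:
  1x2 + 1x3 + 1x4 ≥ 1.88   (binder content)
  0.03x1 + 1.68x2 + 0.84x3 + 1.02x4 + 0.02x5 ≥ 3.13   (28-day strength contribution)
  0.02x1 + 1x2 + 1x3 + 1x4 + 0.06x5 ≥ 0.94   (fines)
  x1, x2, x3, x4, x5 ≥ 0.
The cheapest feasible vertex uses only GGBS; crushed granite, silica fume, Portland cement, recycled aggregate are not used. There the 28-day strength contribution constraint is tight.
That vertex is x3 = 3.726.
Objective = 0.113·3.726 = 0.42104.

€0.421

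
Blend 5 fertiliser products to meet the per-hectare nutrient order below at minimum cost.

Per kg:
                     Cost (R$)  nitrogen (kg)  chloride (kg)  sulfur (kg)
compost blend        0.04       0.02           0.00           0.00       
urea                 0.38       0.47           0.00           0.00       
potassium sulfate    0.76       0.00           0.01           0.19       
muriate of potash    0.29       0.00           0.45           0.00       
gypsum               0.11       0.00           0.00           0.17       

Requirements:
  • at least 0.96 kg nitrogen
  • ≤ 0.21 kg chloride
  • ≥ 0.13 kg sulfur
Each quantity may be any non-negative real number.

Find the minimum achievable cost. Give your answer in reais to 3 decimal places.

R$0.860

Let x1 = kg of compost blend, x2 = kg of urea, x3 = kg of potassium sulfate, x4 = kg of muriate of potash, x5 = kg of gypsum.
Minimize 0.04x1 + 0.38x2 + 0.76x3 + 0.29x4 + 0.11x5 with:
  0.02x1 + 0.47x2 ≥ 0.96   (nitrogen)
  0.01x3 + 0.45x4 ≤ 0.21   (chloride)
  0.19x3 + 0.17x5 ≥ 0.13   (sulfur)
  x1, x2, x3, x4, x5 ≥ 0.
The cheapest feasible vertex uses only urea, gypsum; compost blend, potassium sulfate, muriate of potash are not used. Binding constraints: nitrogen and sulfur.
That vertex is x2 = 2.043, x5 = 0.7647.
Objective = 0.38·2.043 + 0.11·0.7647 = 0.86046.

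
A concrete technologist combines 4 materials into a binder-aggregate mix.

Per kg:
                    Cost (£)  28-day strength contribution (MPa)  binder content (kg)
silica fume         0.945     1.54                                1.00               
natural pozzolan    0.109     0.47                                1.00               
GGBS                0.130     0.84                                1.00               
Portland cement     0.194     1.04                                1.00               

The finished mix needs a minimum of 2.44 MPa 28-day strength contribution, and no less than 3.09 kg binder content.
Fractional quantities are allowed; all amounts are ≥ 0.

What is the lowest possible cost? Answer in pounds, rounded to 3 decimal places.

£0.393

Let x1 = kg of silica fume, x2 = kg of natural pozzolan, x3 = kg of GGBS, x4 = kg of Portland cement.
min 0.945x1 + 0.109x2 + 0.13x3 + 0.194x4 subject to:
  1.54x1 + 0.47x2 + 0.84x3 + 1.04x4 ≥ 2.44   (28-day strength contribution)
  1x1 + 1x2 + 1x3 + 1x4 ≥ 3.09   (binder content)
  x1, x2, x3, x4 ≥ 0.
The minimum-cost mix takes nothing from silica fume, Portland cement — only natural pozzolan, GGBS. There the 28-day strength contribution and binder content constraints are tight.
So natural pozzolan = 0.4205 kg, GGBS = 2.669 kg.
Cost = 0.109·0.4205 + 0.13·2.669 = 0.39280.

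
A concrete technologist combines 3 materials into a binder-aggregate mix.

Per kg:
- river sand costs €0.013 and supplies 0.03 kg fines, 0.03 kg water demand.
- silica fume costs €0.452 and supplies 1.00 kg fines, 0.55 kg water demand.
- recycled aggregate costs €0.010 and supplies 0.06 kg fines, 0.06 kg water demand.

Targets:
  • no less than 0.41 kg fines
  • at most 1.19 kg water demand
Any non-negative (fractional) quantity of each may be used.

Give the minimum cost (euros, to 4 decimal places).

Let x1 = kg of river sand, x2 = kg of silica fume, x3 = kg of recycled aggregate.
min 0.013x1 + 0.452x2 + 0.01x3 with:
  0.03x1 + 1x2 + 0.06x3 ≥ 0.41   (fines)
  0.03x1 + 0.55x2 + 0.06x3 ≤ 1.19   (water demand)
  x1, x2, x3 ≥ 0.
The cheapest feasible vertex uses only recycled aggregate; river sand, silica fume are not used. There the fines constraint is tight.
Solving gives x3 = 6.833.
Total cost: 0.01·6.833 = 0.068330.

€0.0683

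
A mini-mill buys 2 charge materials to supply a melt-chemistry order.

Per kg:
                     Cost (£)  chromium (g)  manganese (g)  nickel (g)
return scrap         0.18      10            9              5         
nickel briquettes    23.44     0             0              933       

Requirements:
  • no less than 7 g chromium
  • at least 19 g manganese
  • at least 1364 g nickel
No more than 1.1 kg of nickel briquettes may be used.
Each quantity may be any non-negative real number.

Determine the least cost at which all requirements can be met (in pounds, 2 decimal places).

Set it up as a linear program. Let x1 = kg of return scrap, x2 = kg of nickel briquettes.
min 0.18x1 + 23.44x2 s.t.:
  10x1 ≥ 7   (chromium)
  9x1 ≥ 19   (manganese)
  5x1 + 933x2 ≥ 1364   (nickel)
  x2 ≤ 1.1
  x1, x2 ≥ 0.
Both inputs are positive at the optimum. Binding constraints: nickel and the nickel briquettes cap.
Solving gives x1 = 67.54, x2 = 1.1.
Hence cost = 0.18·67.54 + 23.44·1.1 = £37.9412.

£37.94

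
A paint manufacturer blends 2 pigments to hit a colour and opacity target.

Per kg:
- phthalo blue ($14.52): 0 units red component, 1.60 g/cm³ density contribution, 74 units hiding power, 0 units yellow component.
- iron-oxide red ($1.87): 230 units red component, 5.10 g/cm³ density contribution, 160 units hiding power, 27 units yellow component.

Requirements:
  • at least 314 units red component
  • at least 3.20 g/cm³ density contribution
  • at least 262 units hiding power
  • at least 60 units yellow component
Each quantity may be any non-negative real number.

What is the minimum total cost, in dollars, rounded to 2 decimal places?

This is a linear program. Let x1 = kg of phthalo blue, x2 = kg of iron-oxide red.
min 14.52x1 + 1.87x2 s.t.:
  230x2 ≥ 314   (red component)
  1.6x1 + 5.1x2 ≥ 3.2   (density contribution)
  74x1 + 160x2 ≥ 262   (hiding power)
  27x2 ≥ 60   (yellow component)
  x1, x2 ≥ 0.
The minimum-cost mix takes nothing from phthalo blue — only iron-oxide red. Binding constraint: yellow component.
Solving gives x2 = 2.222.
Hence cost = 1.87·2.222 = $4.1551.

$4.16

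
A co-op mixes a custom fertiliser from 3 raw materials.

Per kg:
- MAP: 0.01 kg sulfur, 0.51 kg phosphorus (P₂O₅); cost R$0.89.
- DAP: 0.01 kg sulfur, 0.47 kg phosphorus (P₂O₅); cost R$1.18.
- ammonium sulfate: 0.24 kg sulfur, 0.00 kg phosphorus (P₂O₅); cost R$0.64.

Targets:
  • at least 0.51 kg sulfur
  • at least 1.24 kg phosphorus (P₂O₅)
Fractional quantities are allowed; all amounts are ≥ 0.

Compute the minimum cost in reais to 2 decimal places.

Let x1 = kg of MAP, x2 = kg of DAP, x3 = kg of ammonium sulfate.
min 0.89x1 + 1.18x2 + 0.64x3 with:
  0.01x1 + 0.01x2 + 0.24x3 ≥ 0.51   (sulfur)
  0.51x1 + 0.47x2 ≥ 1.24   (phosphorus (P₂O₅))
  x1, x2, x3 ≥ 0.
The cheapest feasible vertex uses only MAP, ammonium sulfate; DAP is not used. Binding constraints: sulfur and phosphorus (P₂O₅).
That vertex is x1 = 2.431, x3 = 2.024.
Total cost: 0.89·2.431 + 0.64·2.024 = 3.4590.

R$3.46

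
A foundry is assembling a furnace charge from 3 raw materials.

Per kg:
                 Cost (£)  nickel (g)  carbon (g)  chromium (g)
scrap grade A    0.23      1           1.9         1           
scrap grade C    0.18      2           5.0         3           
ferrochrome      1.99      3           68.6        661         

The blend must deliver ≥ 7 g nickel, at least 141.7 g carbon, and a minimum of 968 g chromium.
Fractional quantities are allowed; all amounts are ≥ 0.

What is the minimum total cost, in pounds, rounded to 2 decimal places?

Set it up as a linear program. Let x1 = kg of scrap grade A, x2 = kg of scrap grade C, x3 = kg of ferrochrome.
Minimise 0.23x1 + 0.18x2 + 1.99x3 s.t.:
  1x1 + 2x2 + 3x3 ≥ 7   (nickel)
  1.9x1 + 5x2 + 68.6x3 ≥ 141.7   (carbon)
  1x1 + 3x2 + 661x3 ≥ 968   (chromium)
  x1, x2, x3 ≥ 0.
The optimal basis is {scrap grade C, ferrochrome}; scrap grade A drops out. Binding constraints: nickel and carbon.
That vertex is x2 = 0.4509, x3 = 2.033.
Hence cost = 0.18·0.4509 + 1.99·2.033 = £4.1268.

£4.13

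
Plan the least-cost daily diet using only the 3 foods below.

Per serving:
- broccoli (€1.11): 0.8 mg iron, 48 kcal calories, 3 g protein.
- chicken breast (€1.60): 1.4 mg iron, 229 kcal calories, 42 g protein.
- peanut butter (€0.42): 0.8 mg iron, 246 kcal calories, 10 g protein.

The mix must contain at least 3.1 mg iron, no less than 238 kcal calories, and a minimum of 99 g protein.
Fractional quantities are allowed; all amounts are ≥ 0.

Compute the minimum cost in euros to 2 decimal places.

€3.77

Let x1 = servings of broccoli, x2 = servings of chicken breast, x3 = servings of peanut butter.
Minimise 1.11x1 + 1.6x2 + 0.42x3 with:
  0.8x1 + 1.4x2 + 0.8x3 ≥ 3.1   (iron)
  48x1 + 229x2 + 246x3 ≥ 238   (calories)
  3x1 + 42x2 + 10x3 ≥ 99   (protein)
  x1, x2, x3 ≥ 0.
The minimum-cost mix takes nothing from broccoli, peanut butter — only chicken breast. Binding constraint: protein.
Optimal quantities: chicken breast = 2.357 servings.
Objective = 1.6·2.357 = 3.7712.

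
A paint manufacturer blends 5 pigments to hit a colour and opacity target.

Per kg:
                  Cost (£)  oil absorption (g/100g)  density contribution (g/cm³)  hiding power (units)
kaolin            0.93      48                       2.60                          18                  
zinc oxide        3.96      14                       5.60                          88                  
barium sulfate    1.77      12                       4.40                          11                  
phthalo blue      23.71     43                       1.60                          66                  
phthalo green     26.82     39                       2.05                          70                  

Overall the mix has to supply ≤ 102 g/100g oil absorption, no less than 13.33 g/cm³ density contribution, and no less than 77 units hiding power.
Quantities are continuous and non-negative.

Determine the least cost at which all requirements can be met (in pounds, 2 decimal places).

£5.75

Let x1 = kg of kaolin, x2 = kg of zinc oxide, x3 = kg of barium sulfate, x4 = kg of phthalo blue, x5 = kg of phthalo green.
Minimize 0.93x1 + 3.96x2 + 1.77x3 + 23.71x4 + 26.82x5 subject to:
  48x1 + 14x2 + 12x3 + 43x4 + 39x5 ≤ 102   (oil absorption)
  2.6x1 + 5.6x2 + 4.4x3 + 1.6x4 + 2.05x5 ≥ 13.33   (density contribution)
  18x1 + 88x2 + 11x3 + 66x4 + 70x5 ≥ 77   (hiding power)
  x1, x2, x3, x4, x5 ≥ 0.
At the optimum only kaolin, zinc oxide, barium sulfate are positive (phthalo blue, phthalo green = 0). There the oil absorption, density contribution, hiding power constraints are tight.
Optimal quantities: kaolin = 1.615 kg, zinc oxide = 0.3392 kg, barium sulfate = 1.643 kg.
Cost = 0.93·1.615 + 3.96·0.3392 + 1.77·1.643 = 5.7533.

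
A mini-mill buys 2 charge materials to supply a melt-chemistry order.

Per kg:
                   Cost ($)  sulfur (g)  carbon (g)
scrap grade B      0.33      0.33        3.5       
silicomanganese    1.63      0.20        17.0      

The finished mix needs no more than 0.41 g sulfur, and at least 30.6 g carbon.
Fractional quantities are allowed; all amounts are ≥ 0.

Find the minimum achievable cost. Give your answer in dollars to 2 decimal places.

$2.93

Let x1 = kg of scrap grade B, x2 = kg of silicomanganese.
Minimise 0.33x1 + 1.63x2 s.t.:
  0.33x1 + 0.2x2 ≤ 0.41   (sulfur)
  3.5x1 + 17x2 ≥ 30.6   (carbon)
  x1, x2 ≥ 0.
Both inputs are positive at the optimum. Binding constraints: sulfur and carbon.
Optimal quantities: scrap grade B = 0.1731 kg, silicomanganese = 1.764 kg.
Objective = 0.33·0.1731 + 1.63·1.764 = 2.9324.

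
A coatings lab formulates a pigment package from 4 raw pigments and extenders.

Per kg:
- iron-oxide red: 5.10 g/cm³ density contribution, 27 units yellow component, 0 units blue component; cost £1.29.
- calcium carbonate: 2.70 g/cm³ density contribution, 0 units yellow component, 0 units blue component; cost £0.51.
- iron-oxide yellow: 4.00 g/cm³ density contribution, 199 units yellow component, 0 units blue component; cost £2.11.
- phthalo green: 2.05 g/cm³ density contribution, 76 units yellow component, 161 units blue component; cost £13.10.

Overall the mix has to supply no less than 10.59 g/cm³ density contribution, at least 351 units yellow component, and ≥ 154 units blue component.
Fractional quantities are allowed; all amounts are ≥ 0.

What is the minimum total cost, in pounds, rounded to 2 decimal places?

Let x1 = kg of iron-oxide red, x2 = kg of calcium carbonate, x3 = kg of iron-oxide yellow, x4 = kg of phthalo green.
Minimize 1.29x1 + 0.51x2 + 2.11x3 + 13.1x4 subject to:
  5.1x1 + 2.7x2 + 4x3 + 2.05x4 ≥ 10.59   (density contribution)
  27x1 + 199x3 + 76x4 ≥ 351   (yellow component)
  161x4 ≥ 154   (blue component)
  x1, x2, x3, x4 ≥ 0.
The optimal basis is {calcium carbonate, iron-oxide yellow, phthalo green}; iron-oxide red drops out. There the density contribution, yellow component, blue component constraints are tight.
That vertex is x2 = 1.1241, x3 = 1.3985, x4 = 0.95652.
Total cost: 0.51·1.1241 + 2.11·1.3985 + 13.1·0.95652 = 16.0545.

£16.05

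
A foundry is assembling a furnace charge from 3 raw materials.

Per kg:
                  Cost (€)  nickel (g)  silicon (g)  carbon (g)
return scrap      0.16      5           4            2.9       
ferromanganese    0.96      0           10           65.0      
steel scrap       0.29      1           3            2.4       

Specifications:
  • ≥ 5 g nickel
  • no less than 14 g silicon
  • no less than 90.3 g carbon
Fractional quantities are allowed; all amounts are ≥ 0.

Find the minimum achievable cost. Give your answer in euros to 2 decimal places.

Let x1 = kg of return scrap, x2 = kg of ferromanganese, x3 = kg of steel scrap.
Minimise 0.16x1 + 0.96x2 + 0.29x3 with:
  5x1 + 1x3 ≥ 5   (nickel)
  4x1 + 10x2 + 3x3 ≥ 14   (silicon)
  2.9x1 + 65x2 + 2.4x3 ≥ 90.3   (carbon)
  x1, x2, x3 ≥ 0.
The minimum-cost mix takes nothing from steel scrap — only return scrap, ferromanganese. There the nickel and carbon constraints are tight.
That vertex is x1 = 1, x2 = 1.345.
Hence cost = 0.16·1 + 0.96·1.345 = €1.4512.

€1.45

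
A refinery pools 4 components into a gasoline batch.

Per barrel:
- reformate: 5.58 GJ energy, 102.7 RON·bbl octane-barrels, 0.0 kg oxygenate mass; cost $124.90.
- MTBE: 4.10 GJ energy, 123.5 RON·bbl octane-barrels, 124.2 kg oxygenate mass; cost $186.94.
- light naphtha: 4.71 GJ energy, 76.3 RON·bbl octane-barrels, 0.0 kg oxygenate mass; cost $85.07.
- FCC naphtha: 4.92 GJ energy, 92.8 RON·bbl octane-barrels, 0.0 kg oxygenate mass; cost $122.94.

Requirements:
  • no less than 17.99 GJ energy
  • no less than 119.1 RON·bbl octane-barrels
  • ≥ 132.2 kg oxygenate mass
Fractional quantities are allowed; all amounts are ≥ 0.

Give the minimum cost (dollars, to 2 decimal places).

This is a linear program. Let x1 = barrels of reformate, x2 = barrels of MTBE, x3 = barrels of light naphtha, x4 = barrels of FCC naphtha.
Minimise 124.9x1 + 186.94x2 + 85.07x3 + 122.94x4 with:
  5.58x1 + 4.1x2 + 4.71x3 + 4.92x4 ≥ 17.99   (energy)
  102.7x1 + 123.5x2 + 76.3x3 + 92.8x4 ≥ 119.1   (octane-barrels)
  124.2x2 ≥ 132.2   (oxygenate mass)
  x1, x2, x3, x4 ≥ 0.
The optimal basis is {MTBE, light naphtha}; reformate, FCC naphtha drop out. The energy and oxygenate mass requirements are met with equality.
That vertex is x2 = 1.0644, x3 = 2.893.
Objective = 186.94·1.0644 + 85.07·2.893 = 445.0864.

$445.09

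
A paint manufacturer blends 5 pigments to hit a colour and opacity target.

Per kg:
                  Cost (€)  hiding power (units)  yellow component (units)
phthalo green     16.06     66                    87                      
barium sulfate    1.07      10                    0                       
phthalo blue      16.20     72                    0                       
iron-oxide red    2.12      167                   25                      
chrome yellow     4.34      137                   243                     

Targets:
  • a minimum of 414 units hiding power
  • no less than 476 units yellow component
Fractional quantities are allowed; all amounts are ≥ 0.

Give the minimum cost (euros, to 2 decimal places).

Set it up as a linear program. Let x1 = kg of phthalo green, x2 = kg of barium sulfate, x3 = kg of phthalo blue, x4 = kg of iron-oxide red, x5 = kg of chrome yellow.
Minimise 16.06x1 + 1.07x2 + 16.2x3 + 2.12x4 + 4.34x5 with:
  66x1 + 10x2 + 72x3 + 167x4 + 137x5 ≥ 414   (hiding power)
  87x1 + 25x4 + 243x5 ≥ 476   (yellow component)
  x1, x2, x3, x4, x5 ≥ 0.
The minimum-cost mix takes nothing from phthalo green, barium sulfate, phthalo blue — only iron-oxide red, chrome yellow. The hiding power and yellow component requirements are met with equality.
Solving gives x4 = 0.9525, x5 = 1.861.
Objective = 2.12·0.9525 + 4.34·1.861 = 10.0960.

€10.10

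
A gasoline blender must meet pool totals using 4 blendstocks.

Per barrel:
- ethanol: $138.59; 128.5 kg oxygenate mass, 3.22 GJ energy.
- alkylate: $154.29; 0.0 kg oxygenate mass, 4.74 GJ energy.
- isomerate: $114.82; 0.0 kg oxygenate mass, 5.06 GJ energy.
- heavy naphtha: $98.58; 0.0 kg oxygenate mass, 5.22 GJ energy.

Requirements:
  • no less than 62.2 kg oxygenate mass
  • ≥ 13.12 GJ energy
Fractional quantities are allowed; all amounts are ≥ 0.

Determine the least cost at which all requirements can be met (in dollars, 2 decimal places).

Set it up as a linear program. Let x1 = barrels of ethanol, x2 = barrels of alkylate, x3 = barrels of isomerate, x4 = barrels of heavy naphtha.
Minimise 138.59x1 + 154.29x2 + 114.82x3 + 98.58x4 s.t.:
  128.5x1 ≥ 62.2   (oxygenate mass)
  3.22x1 + 4.74x2 + 5.06x3 + 5.22x4 ≥ 13.12   (energy)
  x1, x2, x3, x4 ≥ 0.
The cheapest feasible vertex uses only ethanol, heavy naphtha; alkylate, isomerate are not used. The oxygenate mass and energy requirements are met with equality.
Optimal quantities: ethanol = 0.48405 barrels, heavy naphtha = 2.2148 barrels.
Cost = 138.59·0.48405 + 98.58·2.2148 = 285.4195.

$285.42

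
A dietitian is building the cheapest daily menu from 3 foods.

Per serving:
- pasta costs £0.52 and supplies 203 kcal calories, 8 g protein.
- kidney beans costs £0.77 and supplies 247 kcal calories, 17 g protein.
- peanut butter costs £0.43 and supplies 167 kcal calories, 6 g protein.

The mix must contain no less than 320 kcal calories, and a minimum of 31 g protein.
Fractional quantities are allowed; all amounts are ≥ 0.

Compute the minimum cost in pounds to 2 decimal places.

Treat it as an LP. Let x1 = servings of pasta, x2 = servings of kidney beans, x3 = servings of peanut butter.
Minimize 0.52x1 + 0.77x2 + 0.43x3 subject to:
  203x1 + 247x2 + 167x3 ≥ 320   (calories)
  8x1 + 17x2 + 6x3 ≥ 31   (protein)
  x1, x2, x3 ≥ 0.
At the optimum only kidney beans is positive (pasta, peanut butter = 0). Binding constraint: protein.
So kidney beans = 1.824 servings.
Objective = 0.77·1.824 = 1.4045.

£1.40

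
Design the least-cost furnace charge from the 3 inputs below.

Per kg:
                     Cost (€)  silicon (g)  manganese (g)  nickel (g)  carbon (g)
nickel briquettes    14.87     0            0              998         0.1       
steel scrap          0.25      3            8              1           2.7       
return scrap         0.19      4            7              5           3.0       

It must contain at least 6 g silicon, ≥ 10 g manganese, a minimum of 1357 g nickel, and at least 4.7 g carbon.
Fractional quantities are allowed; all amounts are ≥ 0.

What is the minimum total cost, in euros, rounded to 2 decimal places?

Let x1 = kg of nickel briquettes, x2 = kg of steel scrap, x3 = kg of return scrap.
min 14.87x1 + 0.25x2 + 0.19x3 with:
  3x2 + 4x3 ≥ 6   (silicon)
  8x2 + 7x3 ≥ 10   (manganese)
  998x1 + 1x2 + 5x3 ≥ 1357   (nickel)
  0.1x1 + 2.7x2 + 3x3 ≥ 4.7   (carbon)
  x1, x2, x3 ≥ 0.
The cheapest feasible vertex uses only nickel briquettes, return scrap; steel scrap is not used. There the nickel and carbon constraints are tight.
That vertex is x1 = 1.352, x3 = 1.522.
Cost = 14.87·1.352 + 0.19·1.522 = 20.3934.

€20.39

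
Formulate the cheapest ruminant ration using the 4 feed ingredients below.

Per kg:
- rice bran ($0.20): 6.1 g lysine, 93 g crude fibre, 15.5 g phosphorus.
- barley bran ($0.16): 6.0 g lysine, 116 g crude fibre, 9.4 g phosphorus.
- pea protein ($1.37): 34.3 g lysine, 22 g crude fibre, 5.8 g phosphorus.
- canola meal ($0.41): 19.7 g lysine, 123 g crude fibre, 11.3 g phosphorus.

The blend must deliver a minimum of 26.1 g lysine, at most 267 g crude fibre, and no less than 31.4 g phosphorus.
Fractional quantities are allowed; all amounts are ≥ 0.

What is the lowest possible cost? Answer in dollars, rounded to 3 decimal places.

Let x1 = kg of rice bran, x2 = kg of barley bran, x3 = kg of pea protein, x4 = kg of canola meal.
Minimize 0.2x1 + 0.16x2 + 1.37x3 + 0.41x4 subject to:
  6.1x1 + 6x2 + 34.3x3 + 19.7x4 ≥ 26.1   (lysine)
  93x1 + 116x2 + 22x3 + 123x4 ≤ 267   (crude fibre)
  15.5x1 + 9.4x2 + 5.8x3 + 11.3x4 ≥ 31.4   (phosphorus)
  x1, x2, x3, x4 ≥ 0.
The minimum-cost mix takes nothing from pea protein — only rice bran, barley bran, canola meal. The lysine, crude fibre, phosphorus requirements are met with equality.
So rice bran = 1.0895 kg, barley bran = 0.56297 kg, canola meal = 0.81607 kg.
Total cost: 0.2·1.0895 + 0.16·0.56297 + 0.41·0.81607 = 0.64256.

$0.643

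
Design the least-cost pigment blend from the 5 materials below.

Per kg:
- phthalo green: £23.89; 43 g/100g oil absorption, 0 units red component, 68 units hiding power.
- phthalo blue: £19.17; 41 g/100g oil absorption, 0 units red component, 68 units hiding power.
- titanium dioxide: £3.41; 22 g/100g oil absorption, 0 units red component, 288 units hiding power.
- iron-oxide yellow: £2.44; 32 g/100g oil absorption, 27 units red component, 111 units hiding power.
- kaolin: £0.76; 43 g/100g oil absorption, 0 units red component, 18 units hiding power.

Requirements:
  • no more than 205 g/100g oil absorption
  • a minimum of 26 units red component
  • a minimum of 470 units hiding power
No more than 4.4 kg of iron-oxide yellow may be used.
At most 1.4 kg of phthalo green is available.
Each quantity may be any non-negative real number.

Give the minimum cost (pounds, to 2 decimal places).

This is a linear program. Let x1 = kg of phthalo green, x2 = kg of phthalo blue, x3 = kg of titanium dioxide, x4 = kg of iron-oxide yellow, x5 = kg of kaolin.
min 23.89x1 + 19.17x2 + 3.41x3 + 2.44x4 + 0.76x5 s.t.:
  43x1 + 41x2 + 22x3 + 32x4 + 43x5 ≤ 205   (oil absorption)
  27x4 ≥ 26   (red component)
  68x1 + 68x2 + 288x3 + 111x4 + 18x5 ≥ 470   (hiding power)
  x4 ≤ 4.4
  x1 ≤ 1.4
  x1, x2, x3, x4, x5 ≥ 0.
The optimal basis is {titanium dioxide, iron-oxide yellow}; phthalo green, phthalo blue, kaolin drop out. Binding constraints: red component and hiding power.
That vertex is x3 = 1.261, x4 = 0.963.
Total cost: 3.41·1.261 + 2.44·0.963 = 6.6497.

£6.65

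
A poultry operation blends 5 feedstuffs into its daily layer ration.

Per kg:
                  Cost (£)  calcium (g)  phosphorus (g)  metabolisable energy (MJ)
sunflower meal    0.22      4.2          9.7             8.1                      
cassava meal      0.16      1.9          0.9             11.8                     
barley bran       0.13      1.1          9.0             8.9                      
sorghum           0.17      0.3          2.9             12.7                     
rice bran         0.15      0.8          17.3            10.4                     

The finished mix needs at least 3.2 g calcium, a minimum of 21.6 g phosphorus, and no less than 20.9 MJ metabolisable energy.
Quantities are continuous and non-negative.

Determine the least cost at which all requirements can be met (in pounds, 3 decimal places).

£0.322

Set it up as a linear program. Let x1 = kg of sunflower meal, x2 = kg of cassava meal, x3 = kg of barley bran, x4 = kg of sorghum, x5 = kg of rice bran.
min 0.22x1 + 0.16x2 + 0.13x3 + 0.17x4 + 0.15x5 subject to:
  4.2x1 + 1.9x2 + 1.1x3 + 0.3x4 + 0.8x5 ≥ 3.2   (calcium)
  9.7x1 + 0.9x2 + 9x3 + 2.9x4 + 17.3x5 ≥ 21.6   (phosphorus)
  8.1x1 + 11.8x2 + 8.9x3 + 12.7x4 + 10.4x5 ≥ 20.9   (metabolisable energy)
  x1, x2, x3, x4, x5 ≥ 0.
The optimal basis is {sunflower meal, cassava meal, rice bran}; barley bran, sorghum drop out. The calcium, phosphorus, metabolisable energy requirements are met with equality.
Optimal quantities: sunflower meal = 0.2649 kg, cassava meal = 0.6496 kg, rice bran = 1.066 kg.
Objective = 0.22·0.2649 + 0.16·0.6496 + 0.15·1.066 = 0.32211.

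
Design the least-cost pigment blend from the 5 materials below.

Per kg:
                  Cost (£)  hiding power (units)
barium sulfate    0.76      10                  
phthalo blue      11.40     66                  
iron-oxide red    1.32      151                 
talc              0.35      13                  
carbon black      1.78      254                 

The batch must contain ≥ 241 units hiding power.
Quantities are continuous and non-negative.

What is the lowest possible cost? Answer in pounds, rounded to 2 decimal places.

Treat it as an LP. Let x1 = kg of barium sulfate, x2 = kg of phthalo blue, x3 = kg of iron-oxide red, x4 = kg of talc, x5 = kg of carbon black.
Minimise 0.76x1 + 11.4x2 + 1.32x3 + 0.35x4 + 1.78x5 s.t.:
  10x1 + 66x2 + 151x3 + 13x4 + 254x5 ≥ 241   (hiding power)
  x1, x2, x3, x4, x5 ≥ 0.
The cheapest feasible vertex uses only carbon black; barium sulfate, phthalo blue, iron-oxide red, talc are not used. The hiding power requirement is met with equality.
That vertex is x5 = 0.9488.
Objective = 1.78·0.9488 = 1.6889.

£1.69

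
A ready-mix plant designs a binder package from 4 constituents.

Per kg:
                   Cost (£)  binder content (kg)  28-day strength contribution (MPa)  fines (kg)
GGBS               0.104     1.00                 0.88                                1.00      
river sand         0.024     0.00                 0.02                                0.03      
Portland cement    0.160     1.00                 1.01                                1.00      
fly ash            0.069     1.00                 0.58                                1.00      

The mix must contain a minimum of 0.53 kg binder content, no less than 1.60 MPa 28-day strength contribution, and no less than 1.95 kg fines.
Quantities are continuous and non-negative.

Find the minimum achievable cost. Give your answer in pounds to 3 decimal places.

£0.189

This is a linear program. Let x1 = kg of GGBS, x2 = kg of river sand, x3 = kg of Portland cement, x4 = kg of fly ash.
min 0.104x1 + 0.024x2 + 0.16x3 + 0.069x4 s.t.:
  1x1 + 1x3 + 1x4 ≥ 0.53   (binder content)
  0.88x1 + 0.02x2 + 1.01x3 + 0.58x4 ≥ 1.6   (28-day strength contribution)
  1x1 + 0.03x2 + 1x3 + 1x4 ≥ 1.95   (fines)
  x1, x2, x3, x4 ≥ 0.
The minimum-cost mix takes nothing from river sand, Portland cement — only GGBS, fly ash. The 28-day strength contribution and fines requirements are met with equality.
Optimal quantities: GGBS = 1.563 kg, fly ash = 0.3867 kg.
Objective = 0.104·1.563 + 0.069·0.3867 = 0.18923.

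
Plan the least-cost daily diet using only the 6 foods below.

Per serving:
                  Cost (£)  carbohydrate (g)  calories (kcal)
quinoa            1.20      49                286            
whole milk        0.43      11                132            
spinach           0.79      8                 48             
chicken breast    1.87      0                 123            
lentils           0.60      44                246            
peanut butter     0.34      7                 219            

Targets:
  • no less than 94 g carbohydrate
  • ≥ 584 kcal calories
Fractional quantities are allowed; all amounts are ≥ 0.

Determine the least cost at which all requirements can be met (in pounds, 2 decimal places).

£1.36

Let x1 = servings of quinoa, x2 = servings of whole milk, x3 = servings of spinach, x4 = servings of chicken breast, x5 = servings of lentils, x6 = servings of peanut butter.
Minimise 1.2x1 + 0.43x2 + 0.79x3 + 1.87x4 + 0.6x5 + 0.34x6 subject to:
  49x1 + 11x2 + 8x3 + 44x5 + 7x6 ≥ 94   (carbohydrate)
  286x1 + 132x2 + 48x3 + 123x4 + 246x5 + 219x6 ≥ 584   (calories)
  x1, x2, x3, x4, x5, x6 ≥ 0.
The optimal basis is {lentils, peanut butter}; quinoa, whole milk, spinach, chicken breast drop out. The carbohydrate and calories requirements are met with equality.
That vertex is x5 = 2.085, x6 = 0.325.
Cost = 0.6·2.085 + 0.34·0.325 = 1.3615.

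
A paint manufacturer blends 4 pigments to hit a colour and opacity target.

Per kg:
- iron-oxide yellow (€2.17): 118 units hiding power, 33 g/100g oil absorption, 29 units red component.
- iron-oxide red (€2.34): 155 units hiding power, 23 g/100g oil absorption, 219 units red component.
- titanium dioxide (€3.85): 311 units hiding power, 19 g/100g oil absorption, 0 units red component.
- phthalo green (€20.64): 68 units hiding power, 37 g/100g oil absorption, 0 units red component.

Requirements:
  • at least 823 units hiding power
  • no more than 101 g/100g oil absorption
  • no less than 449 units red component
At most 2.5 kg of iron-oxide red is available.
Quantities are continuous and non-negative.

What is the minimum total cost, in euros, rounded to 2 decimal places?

€11.05

This is a linear program. Let x1 = kg of iron-oxide yellow, x2 = kg of iron-oxide red, x3 = kg of titanium dioxide, x4 = kg of phthalo green.
Minimise 2.17x1 + 2.34x2 + 3.85x3 + 20.64x4 with:
  118x1 + 155x2 + 311x3 + 68x4 ≥ 823   (hiding power)
  33x1 + 23x2 + 19x3 + 37x4 ≤ 101   (oil absorption)
  29x1 + 219x2 ≥ 449   (red component)
  x2 ≤ 2.5
  x1, x2, x3, x4 ≥ 0.
The optimal basis is {iron-oxide red, titanium dioxide}; iron-oxide yellow, phthalo green drop out. There the hiding power and red component constraints are tight.
Solving gives x2 = 2.05, x3 = 1.624.
Objective = 2.34·2.05 + 3.85·1.624 = 11.0494.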